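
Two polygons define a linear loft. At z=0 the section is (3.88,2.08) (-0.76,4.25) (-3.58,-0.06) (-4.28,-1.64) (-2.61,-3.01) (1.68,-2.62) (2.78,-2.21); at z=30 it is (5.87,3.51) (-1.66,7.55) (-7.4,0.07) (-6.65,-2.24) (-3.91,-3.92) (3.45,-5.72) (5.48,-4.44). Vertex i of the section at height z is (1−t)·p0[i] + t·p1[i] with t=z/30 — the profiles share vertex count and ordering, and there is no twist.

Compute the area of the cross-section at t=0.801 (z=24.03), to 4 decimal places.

Cross-section at t=0.801: each vertex is (1-t)·p0[i] + t·p1[i].
  v1: (1-0.801)·(3.88,2.08) + 0.801·(5.87,3.51) = (5.4740,3.2254)
  v2: (1-0.801)·(-0.76,4.25) + 0.801·(-1.66,7.55) = (-1.4809,6.8933)
  v3: (1-0.801)·(-3.58,-0.06) + 0.801·(-7.4,0.07) = (-6.6398,0.0441)
  v4: (1-0.801)·(-4.28,-1.64) + 0.801·(-6.65,-2.24) = (-6.1784,-2.1206)
  v5: (1-0.801)·(-2.61,-3.01) + 0.801·(-3.91,-3.92) = (-3.6513,-3.7389)
  v6: (1-0.801)·(1.68,-2.62) + 0.801·(3.45,-5.72) = (3.0978,-5.1031)
  v7: (1-0.801)·(2.78,-2.21) + 0.801·(5.48,-4.44) = (4.9427,-3.9962)
Shoelace sum Σ(x_i·y_{i+1} − x_{i+1}·y_i):
  i=1: 5.4740·6.8933 − -1.4809·3.2254 = +42.5104 (running +42.5104)
  i=2: -1.4809·0.0441 − -6.6398·6.8933 = +45.7049 (running +88.2153)
  i=3: -6.6398·-2.1206 − -6.1784·0.0441 = +14.3531 (running +102.5684)
  i=4: -6.1784·-3.7389 − -3.6513·-2.1206 = +15.3574 (running +117.9258)
  i=5: -3.6513·-5.1031 − 3.0978·-3.7389 = +30.2152 (running +148.1410)
  i=6: 3.0978·-3.9962 − 4.9427·-5.1031 = +12.8437 (running +160.9847)
  i=7: 4.9427·3.2254 − 5.4740·-3.9962 = +37.8177 (running +198.8024)
Area = |Σ|/2 = |198.8024|/2 = 99.4012

Area at t=0.801: 99.4012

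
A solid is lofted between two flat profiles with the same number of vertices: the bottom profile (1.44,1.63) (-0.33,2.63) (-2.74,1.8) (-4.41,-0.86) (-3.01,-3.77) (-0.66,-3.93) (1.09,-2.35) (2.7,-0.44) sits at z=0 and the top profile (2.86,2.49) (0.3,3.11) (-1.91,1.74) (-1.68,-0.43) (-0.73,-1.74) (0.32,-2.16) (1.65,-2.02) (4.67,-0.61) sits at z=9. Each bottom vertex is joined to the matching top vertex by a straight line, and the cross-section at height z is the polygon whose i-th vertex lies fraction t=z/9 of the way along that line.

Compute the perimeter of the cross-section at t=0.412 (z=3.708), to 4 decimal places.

Perimeter at t=0.412: 19.3578

Cross-section at t=0.412: each vertex is (1-t)·p0[i] + t·p1[i].
  v1: (1-0.412)·(1.44,1.63) + 0.412·(2.86,2.49) = (2.0250,1.9843)
  v2: (1-0.412)·(-0.33,2.63) + 0.412·(0.3,3.11) = (-0.0704,2.8278)
  v3: (1-0.412)·(-2.74,1.8) + 0.412·(-1.91,1.74) = (-2.3980,1.7753)
  v4: (1-0.412)·(-4.41,-0.86) + 0.412·(-1.68,-0.43) = (-3.2852,-0.6828)
  v5: (1-0.412)·(-3.01,-3.77) + 0.412·(-0.73,-1.74) = (-2.0706,-2.9336)
  v6: (1-0.412)·(-0.66,-3.93) + 0.412·(0.32,-2.16) = (-0.2562,-3.2008)
  v7: (1-0.412)·(1.09,-2.35) + 0.412·(1.65,-2.02) = (1.3207,-2.2140)
  v8: (1-0.412)·(2.7,-0.44) + 0.412·(4.67,-0.61) = (3.5116,-0.5100)
Perimeter = Σ |v_{i+1} − v_i|:
  edge 1→2: √(-2.0955² + 0.8434²) = 2.2589 (running 2.2589)
  edge 2→3: √(-2.3276² + -1.0525²) = 2.5545 (running 4.8133)
  edge 3→4: √(-0.8872² + -2.4581²) = 2.6133 (running 7.4267)
  edge 4→5: √(1.2146² + -2.2508²) = 2.5576 (running 9.9843)
  edge 5→6: √(1.8144² + -0.2671²) = 1.8340 (running 11.8182)
  edge 6→7: √(1.5770² + 0.9867²) = 1.8602 (running 13.6785)
  edge 7→8: √(2.1909² + 1.7040²) = 2.7756 (running 16.4540)
  edge 8→1: √(-1.4866² + 2.4944²) = 2.9038 (running 19.3578)
Perimeter = 19.3578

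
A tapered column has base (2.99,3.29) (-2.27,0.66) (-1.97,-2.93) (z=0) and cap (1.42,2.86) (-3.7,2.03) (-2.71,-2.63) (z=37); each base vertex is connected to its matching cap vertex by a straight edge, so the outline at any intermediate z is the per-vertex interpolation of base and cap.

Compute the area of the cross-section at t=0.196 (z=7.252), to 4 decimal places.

Area at t=0.196: 10.4367

Cross-section at t=0.196: each vertex is (1-t)·p0[i] + t·p1[i].
  v1: (1-0.196)·(2.99,3.29) + 0.196·(1.42,2.86) = (2.6823,3.2057)
  v2: (1-0.196)·(-2.27,0.66) + 0.196·(-3.7,2.03) = (-2.5503,0.9285)
  v3: (1-0.196)·(-1.97,-2.93) + 0.196·(-2.71,-2.63) = (-2.1150,-2.8712)
Shoelace sum Σ(x_i·y_{i+1} − x_{i+1}·y_i):
  i=1: 2.6823·0.9285 − -2.5503·3.2057 = +10.6660 (running +10.6660)
  i=2: -2.5503·-2.8712 − -2.1150·0.9285 = +9.2862 (running +19.9523)
  i=3: -2.1150·3.2057 − 2.6823·-2.8712 = +0.9211 (running +20.8734)
Area = |Σ|/2 = |20.8734|/2 = 10.4367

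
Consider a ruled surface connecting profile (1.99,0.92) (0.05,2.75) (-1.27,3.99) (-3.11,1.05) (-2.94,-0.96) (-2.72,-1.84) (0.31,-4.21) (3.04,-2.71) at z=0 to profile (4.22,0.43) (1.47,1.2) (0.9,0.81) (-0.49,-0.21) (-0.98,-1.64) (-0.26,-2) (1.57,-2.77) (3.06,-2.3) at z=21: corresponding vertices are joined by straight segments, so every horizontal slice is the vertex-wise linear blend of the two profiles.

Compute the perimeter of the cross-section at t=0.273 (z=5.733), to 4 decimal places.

Perimeter at t=0.273: 19.0794

Cross-section at t=0.273: each vertex is (1-t)·p0[i] + t·p1[i].
  v1: (1-0.273)·(1.99,0.92) + 0.273·(4.22,0.43) = (2.5988,0.7862)
  v2: (1-0.273)·(0.05,2.75) + 0.273·(1.47,1.2) = (0.4377,2.3268)
  v3: (1-0.273)·(-1.27,3.99) + 0.273·(0.9,0.81) = (-0.6776,3.1219)
  v4: (1-0.273)·(-3.11,1.05) + 0.273·(-0.49,-0.21) = (-2.3947,0.7060)
  v5: (1-0.273)·(-2.94,-0.96) + 0.273·(-0.98,-1.64) = (-2.4049,-1.1456)
  v6: (1-0.273)·(-2.72,-1.84) + 0.273·(-0.26,-2) = (-2.0484,-1.8837)
  v7: (1-0.273)·(0.31,-4.21) + 0.273·(1.57,-2.77) = (0.6540,-3.8169)
  v8: (1-0.273)·(3.04,-2.71) + 0.273·(3.06,-2.3) = (3.0455,-2.5981)
Perimeter = Σ |v_{i+1} − v_i|:
  edge 1→2: √(-2.1611² + 1.5406²) = 2.6541 (running 2.6541)
  edge 2→3: √(-1.1152² + 0.7950²) = 1.3696 (running 4.0237)
  edge 3→4: √(-1.7172² + -2.4158²) = 2.9639 (running 6.9876)
  edge 4→5: √(-0.0102² + -1.8517²) = 1.8517 (running 8.8393)
  edge 5→6: √(0.3565² + -0.7380²) = 0.8196 (running 9.6589)
  edge 6→7: √(2.7024² + -1.9332²) = 3.3227 (running 12.9816)
  edge 7→8: √(2.3915² + 1.2188²) = 2.6842 (running 15.6657)
  edge 8→1: √(-0.4467² + 3.3843²) = 3.4136 (running 19.0794)
Perimeter = 19.0794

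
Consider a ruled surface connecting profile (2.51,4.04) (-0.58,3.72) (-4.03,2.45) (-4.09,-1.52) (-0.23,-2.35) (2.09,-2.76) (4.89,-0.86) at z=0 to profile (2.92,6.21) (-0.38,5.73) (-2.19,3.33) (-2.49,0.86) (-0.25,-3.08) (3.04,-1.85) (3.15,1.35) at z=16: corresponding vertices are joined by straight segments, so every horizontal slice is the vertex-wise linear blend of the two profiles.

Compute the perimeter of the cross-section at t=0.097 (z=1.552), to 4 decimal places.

Cross-section at t=0.097: each vertex is (1-t)·p0[i] + t·p1[i].
  v1: (1-0.097)·(2.51,4.04) + 0.097·(2.92,6.21) = (2.5498,4.2505)
  v2: (1-0.097)·(-0.58,3.72) + 0.097·(-0.38,5.73) = (-0.5606,3.9150)
  v3: (1-0.097)·(-4.03,2.45) + 0.097·(-2.19,3.33) = (-3.8515,2.5354)
  v4: (1-0.097)·(-4.09,-1.52) + 0.097·(-2.49,0.86) = (-3.9348,-1.2891)
  v5: (1-0.097)·(-0.23,-2.35) + 0.097·(-0.25,-3.08) = (-0.2319,-2.4208)
  v6: (1-0.097)·(2.09,-2.76) + 0.097·(3.04,-1.85) = (2.1822,-2.6717)
  v7: (1-0.097)·(4.89,-0.86) + 0.097·(3.15,1.35) = (4.7212,-0.6456)
Perimeter = Σ |v_{i+1} − v_i|:
  edge 1→2: √(-3.1104² + -0.3355²) = 3.1284 (running 3.1284)
  edge 2→3: √(-3.2909² + -1.3796²) = 3.5684 (running 6.6968)
  edge 3→4: √(-0.0833² + -3.8245²) = 3.8254 (running 10.5222)
  edge 4→5: √(3.7029² + -1.1317²) = 3.8719 (running 14.3942)
  edge 5→6: √(2.4141² + -0.2509²) = 2.4271 (running 16.8212)
  edge 6→7: √(2.5391² + 2.0261²) = 3.2484 (running 20.0696)
  edge 7→1: √(-2.1714² + 4.8961²) = 5.3560 (running 25.4257)
Perimeter = 25.4257

Perimeter at t=0.097: 25.4257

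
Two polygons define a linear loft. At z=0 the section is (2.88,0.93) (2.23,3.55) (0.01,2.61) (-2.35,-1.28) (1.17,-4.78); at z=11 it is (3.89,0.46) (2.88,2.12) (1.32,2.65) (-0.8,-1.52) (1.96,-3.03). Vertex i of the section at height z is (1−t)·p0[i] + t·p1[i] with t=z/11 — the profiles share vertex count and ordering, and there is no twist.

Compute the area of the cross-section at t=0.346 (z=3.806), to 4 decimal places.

Cross-section at t=0.346: each vertex is (1-t)·p0[i] + t·p1[i].
  v1: (1-0.346)·(2.88,0.93) + 0.346·(3.89,0.46) = (3.2295,0.7674)
  v2: (1-0.346)·(2.23,3.55) + 0.346·(2.88,2.12) = (2.4549,3.0552)
  v3: (1-0.346)·(0.01,2.61) + 0.346·(1.32,2.65) = (0.4633,2.6238)
  v4: (1-0.346)·(-2.35,-1.28) + 0.346·(-0.8,-1.52) = (-1.8137,-1.3630)
  v5: (1-0.346)·(1.17,-4.78) + 0.346·(1.96,-3.03) = (1.4433,-4.1745)
Shoelace sum Σ(x_i·y_{i+1} − x_{i+1}·y_i):
  i=1: 3.2295·3.0552 − 2.4549·0.7674 = +7.9829 (running +7.9829)
  i=2: 2.4549·2.6238 − 0.4633·3.0552 = +5.0259 (running +13.0088)
  i=3: 0.4633·-1.3630 − -1.8137·2.6238 = +4.1274 (running +17.1362)
  i=4: -1.8137·-4.1745 − 1.4433·-1.3630 = +9.5386 (running +26.6748)
  i=5: 1.4433·0.7674 − 3.2295·-4.1745 = +14.5890 (running +41.2638)
Area = |Σ|/2 = |41.2638|/2 = 20.6319

Area at t=0.346: 20.6319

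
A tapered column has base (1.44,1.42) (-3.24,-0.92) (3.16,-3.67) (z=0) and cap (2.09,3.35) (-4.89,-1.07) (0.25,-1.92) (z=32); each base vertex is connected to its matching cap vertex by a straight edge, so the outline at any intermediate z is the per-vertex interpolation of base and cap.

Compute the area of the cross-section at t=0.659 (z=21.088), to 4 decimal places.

Area at t=0.659: 14.9740

Cross-section at t=0.659: each vertex is (1-t)·p0[i] + t·p1[i].
  v1: (1-0.659)·(1.44,1.42) + 0.659·(2.09,3.35) = (1.8683,2.6919)
  v2: (1-0.659)·(-3.24,-0.92) + 0.659·(-4.89,-1.07) = (-4.3274,-1.0189)
  v3: (1-0.659)·(3.16,-3.67) + 0.659·(0.25,-1.92) = (1.2423,-2.5168)
Shoelace sum Σ(x_i·y_{i+1} − x_{i+1}·y_i):
  i=1: 1.8683·-1.0189 − -4.3274·2.6919 = +9.7451 (running +9.7451)
  i=2: -4.3274·-2.5168 − 1.2423·-1.0189 = +12.1566 (running +21.9017)
  i=3: 1.2423·2.6919 − 1.8683·-2.5168 = +8.0463 (running +29.9480)
Area = |Σ|/2 = |29.9480|/2 = 14.9740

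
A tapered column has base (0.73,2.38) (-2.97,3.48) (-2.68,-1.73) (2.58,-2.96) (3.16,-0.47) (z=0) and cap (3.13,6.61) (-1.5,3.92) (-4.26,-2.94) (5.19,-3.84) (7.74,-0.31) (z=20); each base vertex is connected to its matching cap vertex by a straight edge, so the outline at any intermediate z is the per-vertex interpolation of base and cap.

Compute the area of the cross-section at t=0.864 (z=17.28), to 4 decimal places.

Area at t=0.864: 69.3180

Cross-section at t=0.864: each vertex is (1-t)·p0[i] + t·p1[i].
  v1: (1-0.864)·(0.73,2.38) + 0.864·(3.13,6.61) = (2.8036,6.0347)
  v2: (1-0.864)·(-2.97,3.48) + 0.864·(-1.5,3.92) = (-1.6999,3.8602)
  v3: (1-0.864)·(-2.68,-1.73) + 0.864·(-4.26,-2.94) = (-4.0451,-2.7754)
  v4: (1-0.864)·(2.58,-2.96) + 0.864·(5.19,-3.84) = (4.8350,-3.7203)
  v5: (1-0.864)·(3.16,-0.47) + 0.864·(7.74,-0.31) = (7.1171,-0.3318)
Shoelace sum Σ(x_i·y_{i+1} − x_{i+1}·y_i):
  i=1: 2.8036·3.8602 − -1.6999·6.0347 = +21.0809 (running +21.0809)
  i=2: -1.6999·-2.7754 − -4.0451·3.8602 = +20.3328 (running +41.4137)
  i=3: -4.0451·-3.7203 − 4.8350·-2.7754 = +28.4685 (running +69.8822)
  i=4: 4.8350·-0.3318 − 7.1171·-3.7203 = +24.8739 (running +94.7561)
  i=5: 7.1171·6.0347 − 2.8036·-0.3318 = +43.8799 (running +138.6361)
Area = |Σ|/2 = |138.6361|/2 = 69.3180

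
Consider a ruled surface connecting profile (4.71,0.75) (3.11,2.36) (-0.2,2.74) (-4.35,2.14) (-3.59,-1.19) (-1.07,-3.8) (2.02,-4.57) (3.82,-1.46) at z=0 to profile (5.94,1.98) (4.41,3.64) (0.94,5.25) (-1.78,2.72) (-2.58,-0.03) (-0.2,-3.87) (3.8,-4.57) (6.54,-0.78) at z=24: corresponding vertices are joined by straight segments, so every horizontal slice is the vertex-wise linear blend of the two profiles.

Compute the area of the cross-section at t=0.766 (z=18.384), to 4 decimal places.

Cross-section at t=0.766: each vertex is (1-t)·p0[i] + t·p1[i].
  v1: (1-0.766)·(4.71,0.75) + 0.766·(5.94,1.98) = (5.6522,1.6922)
  v2: (1-0.766)·(3.11,2.36) + 0.766·(4.41,3.64) = (4.1058,3.3405)
  v3: (1-0.766)·(-0.2,2.74) + 0.766·(0.94,5.25) = (0.6732,4.6627)
  v4: (1-0.766)·(-4.35,2.14) + 0.766·(-1.78,2.72) = (-2.3814,2.5843)
  v5: (1-0.766)·(-3.59,-1.19) + 0.766·(-2.58,-0.03) = (-2.8163,-0.3014)
  v6: (1-0.766)·(-1.07,-3.8) + 0.766·(-0.2,-3.87) = (-0.4036,-3.8536)
  v7: (1-0.766)·(2.02,-4.57) + 0.766·(3.8,-4.57) = (3.3835,-4.5700)
  v8: (1-0.766)·(3.82,-1.46) + 0.766·(6.54,-0.78) = (5.9035,-0.9391)
Shoelace sum Σ(x_i·y_{i+1} − x_{i+1}·y_i):
  i=1: 5.6522·3.3405 − 4.1058·1.6922 = +11.9332 (running +11.9332)
  i=2: 4.1058·4.6627 − 0.6732·3.3405 = +16.8950 (running +28.8282)
  i=3: 0.6732·2.5843 − -2.3814·4.6627 = +12.8434 (running +41.6717)
  i=4: -2.3814·-0.3014 − -2.8163·2.5843 = +7.9961 (running +49.6677)
  i=5: -2.8163·-3.8536 − -0.4036·-0.3014 = +10.7314 (running +60.3992)
  i=6: -0.4036·-4.5700 − 3.3835·-3.8536 = +14.8830 (running +75.2822)
  i=7: 3.3835·-0.9391 − 5.9035·-4.5700 = +23.8016 (running +99.0838)
  i=8: 5.9035·1.6922 − 5.6522·-0.9391 = +15.2979 (running +114.3816)
Area = |Σ|/2 = |114.3816|/2 = 57.1908

Area at t=0.766: 57.1908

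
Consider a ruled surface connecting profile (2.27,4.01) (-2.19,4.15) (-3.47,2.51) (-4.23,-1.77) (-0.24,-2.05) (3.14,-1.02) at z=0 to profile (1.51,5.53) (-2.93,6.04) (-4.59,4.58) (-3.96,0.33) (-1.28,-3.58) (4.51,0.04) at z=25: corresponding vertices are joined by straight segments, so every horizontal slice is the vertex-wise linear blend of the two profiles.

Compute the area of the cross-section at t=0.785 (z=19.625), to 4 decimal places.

Cross-section at t=0.785: each vertex is (1-t)·p0[i] + t·p1[i].
  v1: (1-0.785)·(2.27,4.01) + 0.785·(1.51,5.53) = (1.6734,5.2032)
  v2: (1-0.785)·(-2.19,4.15) + 0.785·(-2.93,6.04) = (-2.7709,5.6337)
  v3: (1-0.785)·(-3.47,2.51) + 0.785·(-4.59,4.58) = (-4.3492,4.1349)
  v4: (1-0.785)·(-4.23,-1.77) + 0.785·(-3.96,0.33) = (-4.0180,-0.1215)
  v5: (1-0.785)·(-0.24,-2.05) + 0.785·(-1.28,-3.58) = (-1.0564,-3.2511)
  v6: (1-0.785)·(3.14,-1.02) + 0.785·(4.51,0.04) = (4.2154,-0.1879)
Shoelace sum Σ(x_i·y_{i+1} − x_{i+1}·y_i):
  i=1: 1.6734·5.6337 − -2.7709·5.2032 = +23.8449 (running +23.8449)
  i=2: -2.7709·4.1349 − -4.3492·5.6337 = +13.0443 (running +36.8892)
  i=3: -4.3492·-0.1215 − -4.0180·4.1349 = +17.1429 (running +54.0321)
  i=4: -4.0180·-3.2511 − -1.0564·-0.1215 = +12.9345 (running +66.9666)
  i=5: -1.0564·-0.1879 − 4.2154·-3.2511 = +13.9031 (running +80.8698)
  i=6: 4.2154·5.2032 − 1.6734·-0.1879 = +22.2483 (running +103.1180)
Area = |Σ|/2 = |103.1180|/2 = 51.5590

Area at t=0.785: 51.5590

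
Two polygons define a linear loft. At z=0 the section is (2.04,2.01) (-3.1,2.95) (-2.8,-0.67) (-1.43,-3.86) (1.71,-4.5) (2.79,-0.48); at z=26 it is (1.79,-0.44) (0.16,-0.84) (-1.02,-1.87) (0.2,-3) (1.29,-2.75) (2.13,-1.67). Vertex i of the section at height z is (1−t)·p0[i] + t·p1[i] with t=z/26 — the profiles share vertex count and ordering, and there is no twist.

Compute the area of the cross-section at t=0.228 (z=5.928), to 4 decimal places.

Cross-section at t=0.228: each vertex is (1-t)·p0[i] + t·p1[i].
  v1: (1-0.228)·(2.04,2.01) + 0.228·(1.79,-0.44) = (1.9830,1.4514)
  v2: (1-0.228)·(-3.1,2.95) + 0.228·(0.16,-0.84) = (-2.3567,2.0859)
  v3: (1-0.228)·(-2.8,-0.67) + 0.228·(-1.02,-1.87) = (-2.3942,-0.9436)
  v4: (1-0.228)·(-1.43,-3.86) + 0.228·(0.2,-3) = (-1.0584,-3.6639)
  v5: (1-0.228)·(1.71,-4.5) + 0.228·(1.29,-2.75) = (1.6142,-4.1010)
  v6: (1-0.228)·(2.79,-0.48) + 0.228·(2.13,-1.67) = (2.6395,-0.7513)
Shoelace sum Σ(x_i·y_{i+1} − x_{i+1}·y_i):
  i=1: 1.9830·2.0859 − -2.3567·1.4514 = +7.5568 (running +7.5568)
  i=2: -2.3567·-0.9436 − -2.3942·2.0859 = +7.2177 (running +14.7746)
  i=3: -2.3942·-3.6639 − -1.0584·-0.9436 = +7.7733 (running +22.5479)
  i=4: -1.0584·-4.1010 − 1.6142·-3.6639 = +10.2548 (running +32.8027)
  i=5: 1.6142·-0.7513 − 2.6395·-4.1010 = +9.6119 (running +42.4146)
  i=6: 2.6395·1.4514 − 1.9830·-0.7513 = +5.3209 (running +47.7354)
Area = |Σ|/2 = |47.7354|/2 = 23.8677

Area at t=0.228: 23.8677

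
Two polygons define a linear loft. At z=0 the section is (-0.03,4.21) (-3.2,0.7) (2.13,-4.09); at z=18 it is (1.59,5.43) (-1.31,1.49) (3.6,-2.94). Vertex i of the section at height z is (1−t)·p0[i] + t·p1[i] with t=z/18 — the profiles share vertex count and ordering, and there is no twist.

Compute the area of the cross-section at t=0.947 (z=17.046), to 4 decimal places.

Cross-section at t=0.947: each vertex is (1-t)·p0[i] + t·p1[i].
  v1: (1-0.947)·(-0.03,4.21) + 0.947·(1.59,5.43) = (1.5041,5.3653)
  v2: (1-0.947)·(-3.2,0.7) + 0.947·(-1.31,1.49) = (-1.4102,1.4481)
  v3: (1-0.947)·(2.13,-4.09) + 0.947·(3.6,-2.94) = (3.5221,-3.0010)
Shoelace sum Σ(x_i·y_{i+1} − x_{i+1}·y_i):
  i=1: 1.5041·1.4481 − -1.4102·5.3653 = +9.7442 (running +9.7442)
  i=2: -1.4102·-3.0010 − 3.5221·1.4481 = -0.8686 (running +8.8756)
  i=3: 3.5221·5.3653 − 1.5041·-3.0010 = +23.4111 (running +32.2867)
Area = |Σ|/2 = |32.2867|/2 = 16.1433

Area at t=0.947: 16.1433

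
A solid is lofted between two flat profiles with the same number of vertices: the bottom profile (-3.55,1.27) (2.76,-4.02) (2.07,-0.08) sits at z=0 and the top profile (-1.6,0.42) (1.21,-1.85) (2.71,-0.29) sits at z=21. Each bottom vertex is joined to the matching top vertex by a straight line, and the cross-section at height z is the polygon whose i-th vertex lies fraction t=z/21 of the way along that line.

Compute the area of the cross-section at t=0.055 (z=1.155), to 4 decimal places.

Area at t=0.055: 10.1919

Cross-section at t=0.055: each vertex is (1-t)·p0[i] + t·p1[i].
  v1: (1-0.055)·(-3.55,1.27) + 0.055·(-1.6,0.42) = (-3.4427,1.2232)
  v2: (1-0.055)·(2.76,-4.02) + 0.055·(1.21,-1.85) = (2.6747,-3.9006)
  v3: (1-0.055)·(2.07,-0.08) + 0.055·(2.71,-0.29) = (2.1052,-0.0915)
Shoelace sum Σ(x_i·y_{i+1} − x_{i+1}·y_i):
  i=1: -3.4427·-3.9006 − 2.6747·1.2232 = +10.1571 (running +10.1571)
  i=2: 2.6747·-0.0915 − 2.1052·-3.9006 = +7.9668 (running +18.1238)
  i=3: 2.1052·1.2232 − -3.4427·-0.0915 = +2.2600 (running +20.3839)
Area = |Σ|/2 = |20.3839|/2 = 10.1919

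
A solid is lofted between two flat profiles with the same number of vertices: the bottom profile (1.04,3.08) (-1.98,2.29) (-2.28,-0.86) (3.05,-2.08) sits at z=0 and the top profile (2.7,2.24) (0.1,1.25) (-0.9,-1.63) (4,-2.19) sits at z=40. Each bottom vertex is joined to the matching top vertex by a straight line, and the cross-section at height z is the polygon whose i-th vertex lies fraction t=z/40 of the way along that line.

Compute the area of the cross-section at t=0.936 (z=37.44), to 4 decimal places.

Cross-section at t=0.936: each vertex is (1-t)·p0[i] + t·p1[i].
  v1: (1-0.936)·(1.04,3.08) + 0.936·(2.7,2.24) = (2.5938,2.2938)
  v2: (1-0.936)·(-1.98,2.29) + 0.936·(0.1,1.25) = (-0.0331,1.3166)
  v3: (1-0.936)·(-2.28,-0.86) + 0.936·(-0.9,-1.63) = (-0.9883,-1.5807)
  v4: (1-0.936)·(3.05,-2.08) + 0.936·(4,-2.19) = (3.9392,-2.1830)
Shoelace sum Σ(x_i·y_{i+1} − x_{i+1}·y_i):
  i=1: 2.5938·1.3166 − -0.0331·2.2938 = +3.4908 (running +3.4908)
  i=2: -0.0331·-1.5807 − -0.9883·1.3166 = +1.3535 (running +4.8443)
  i=3: -0.9883·-2.1830 − 3.9392·-1.5807 = +8.3842 (running +13.2286)
  i=4: 3.9392·2.2938 − 2.5938·-2.1830 = +14.6977 (running +27.9262)
Area = |Σ|/2 = |27.9262|/2 = 13.9631

Area at t=0.936: 13.9631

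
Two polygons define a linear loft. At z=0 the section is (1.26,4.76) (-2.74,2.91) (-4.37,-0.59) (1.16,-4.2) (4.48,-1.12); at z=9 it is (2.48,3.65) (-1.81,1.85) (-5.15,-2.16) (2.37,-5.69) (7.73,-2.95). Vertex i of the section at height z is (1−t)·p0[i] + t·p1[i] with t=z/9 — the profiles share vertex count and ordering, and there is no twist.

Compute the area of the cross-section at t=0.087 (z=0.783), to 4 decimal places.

Area at t=0.087: 46.8906

Cross-section at t=0.087: each vertex is (1-t)·p0[i] + t·p1[i].
  v1: (1-0.087)·(1.26,4.76) + 0.087·(2.48,3.65) = (1.3661,4.6634)
  v2: (1-0.087)·(-2.74,2.91) + 0.087·(-1.81,1.85) = (-2.6591,2.8178)
  v3: (1-0.087)·(-4.37,-0.59) + 0.087·(-5.15,-2.16) = (-4.4379,-0.7266)
  v4: (1-0.087)·(1.16,-4.2) + 0.087·(2.37,-5.69) = (1.2653,-4.3296)
  v5: (1-0.087)·(4.48,-1.12) + 0.087·(7.73,-2.95) = (4.7628,-1.2792)
Shoelace sum Σ(x_i·y_{i+1} − x_{i+1}·y_i):
  i=1: 1.3661·2.8178 − -2.6591·4.6634 = +16.2500 (running +16.2500)
  i=2: -2.6591·-0.7266 − -4.4379·2.8178 = +14.4370 (running +30.6869)
  i=3: -4.4379·-4.3296 − 1.2653·-0.7266 = +20.1336 (running +50.8206)
  i=4: 1.2653·-1.2792 − 4.7628·-4.3296 = +19.0024 (running +69.8230)
  i=5: 4.7628·4.6634 − 1.3661·-1.2792 = +23.9583 (running +93.7813)
Area = |Σ|/2 = |93.7813|/2 = 46.8906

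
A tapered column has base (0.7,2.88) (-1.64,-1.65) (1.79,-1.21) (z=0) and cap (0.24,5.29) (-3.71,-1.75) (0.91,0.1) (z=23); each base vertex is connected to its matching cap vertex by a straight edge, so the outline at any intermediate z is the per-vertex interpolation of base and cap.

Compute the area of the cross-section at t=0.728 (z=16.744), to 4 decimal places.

Area at t=0.728: 11.0813

Cross-section at t=0.728: each vertex is (1-t)·p0[i] + t·p1[i].
  v1: (1-0.728)·(0.7,2.88) + 0.728·(0.24,5.29) = (0.3651,4.6345)
  v2: (1-0.728)·(-1.64,-1.65) + 0.728·(-3.71,-1.75) = (-3.1470,-1.7228)
  v3: (1-0.728)·(1.79,-1.21) + 0.728·(0.91,0.1) = (1.1494,-0.2563)
Shoelace sum Σ(x_i·y_{i+1} − x_{i+1}·y_i):
  i=1: 0.3651·-1.7228 − -3.1470·4.6345 = +13.9555 (running +13.9555)
  i=2: -3.1470·-0.2563 − 1.1494·-1.7228 = +2.7867 (running +16.7422)
  i=3: 1.1494·4.6345 − 0.3651·-0.2563 = +5.4203 (running +22.1625)
Area = |Σ|/2 = |22.1625|/2 = 11.0813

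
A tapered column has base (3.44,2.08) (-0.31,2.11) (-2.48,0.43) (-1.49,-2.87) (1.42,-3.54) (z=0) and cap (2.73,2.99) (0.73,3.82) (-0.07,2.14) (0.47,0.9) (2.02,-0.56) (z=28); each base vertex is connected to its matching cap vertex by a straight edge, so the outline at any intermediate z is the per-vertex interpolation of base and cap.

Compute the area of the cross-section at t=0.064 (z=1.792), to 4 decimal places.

Area at t=0.064: 21.4134

Cross-section at t=0.064: each vertex is (1-t)·p0[i] + t·p1[i].
  v1: (1-0.064)·(3.44,2.08) + 0.064·(2.73,2.99) = (3.3946,2.1382)
  v2: (1-0.064)·(-0.31,2.11) + 0.064·(0.73,3.82) = (-0.2434,2.2194)
  v3: (1-0.064)·(-2.48,0.43) + 0.064·(-0.07,2.14) = (-2.3258,0.5394)
  v4: (1-0.064)·(-1.49,-2.87) + 0.064·(0.47,0.9) = (-1.3646,-2.6287)
  v5: (1-0.064)·(1.42,-3.54) + 0.064·(2.02,-0.56) = (1.4584,-3.3493)
Shoelace sum Σ(x_i·y_{i+1} − x_{i+1}·y_i):
  i=1: 3.3946·2.2194 − -0.2434·2.1382 = +8.0546 (running +8.0546)
  i=2: -0.2434·0.5394 − -2.3258·2.2194 = +5.0306 (running +13.0851)
  i=3: -2.3258·-2.6287 − -1.3646·0.5394 = +6.8499 (running +19.9350)
  i=4: -1.3646·-3.3493 − 1.4584·-2.6287 = +8.4040 (running +28.3390)
  i=5: 1.4584·2.1382 − 3.3946·-3.3493 = +14.4877 (running +42.8267)
Area = |Σ|/2 = |42.8267|/2 = 21.4134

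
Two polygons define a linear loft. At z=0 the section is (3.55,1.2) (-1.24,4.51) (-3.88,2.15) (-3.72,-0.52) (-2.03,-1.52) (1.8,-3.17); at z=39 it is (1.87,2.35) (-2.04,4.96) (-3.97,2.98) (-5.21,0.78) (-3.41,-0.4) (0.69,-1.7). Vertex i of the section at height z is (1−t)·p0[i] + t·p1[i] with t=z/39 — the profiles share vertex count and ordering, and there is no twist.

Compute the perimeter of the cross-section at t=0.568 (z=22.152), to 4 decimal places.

Perimeter at t=0.568: 21.5035

Cross-section at t=0.568: each vertex is (1-t)·p0[i] + t·p1[i].
  v1: (1-0.568)·(3.55,1.2) + 0.568·(1.87,2.35) = (2.5958,1.8532)
  v2: (1-0.568)·(-1.24,4.51) + 0.568·(-2.04,4.96) = (-1.6944,4.7656)
  v3: (1-0.568)·(-3.88,2.15) + 0.568·(-3.97,2.98) = (-3.9311,2.6214)
  v4: (1-0.568)·(-3.72,-0.52) + 0.568·(-5.21,0.78) = (-4.5663,0.2184)
  v5: (1-0.568)·(-2.03,-1.52) + 0.568·(-3.41,-0.4) = (-2.8138,-0.8838)
  v6: (1-0.568)·(1.8,-3.17) + 0.568·(0.69,-1.7) = (1.1695,-2.3350)
Perimeter = Σ |v_{i+1} − v_i|:
  edge 1→2: √(-4.2902² + 2.9124²) = 5.1853 (running 5.1853)
  edge 2→3: √(-2.2367² + -2.1442²) = 3.0984 (running 8.2838)
  edge 3→4: √(-0.6352² + -2.4030²) = 2.4856 (running 10.7693)
  edge 4→5: √(1.7525² + -1.1022²) = 2.0703 (running 12.8396)
  edge 5→6: √(3.9834² + -1.4512²) = 4.2395 (running 17.0791)
  edge 6→1: √(1.4262² + 4.1882²) = 4.4244 (running 21.5035)
Perimeter = 21.5035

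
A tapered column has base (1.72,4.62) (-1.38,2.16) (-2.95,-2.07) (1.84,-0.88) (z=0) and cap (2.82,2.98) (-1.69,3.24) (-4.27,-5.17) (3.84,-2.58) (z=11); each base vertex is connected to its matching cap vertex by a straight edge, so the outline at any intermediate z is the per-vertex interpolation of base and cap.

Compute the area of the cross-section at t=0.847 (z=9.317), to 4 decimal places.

Cross-section at t=0.847: each vertex is (1-t)·p0[i] + t·p1[i].
  v1: (1-0.847)·(1.72,4.62) + 0.847·(2.82,2.98) = (2.6517,3.2309)
  v2: (1-0.847)·(-1.38,2.16) + 0.847·(-1.69,3.24) = (-1.6426,3.0748)
  v3: (1-0.847)·(-2.95,-2.07) + 0.847·(-4.27,-5.17) = (-4.0680,-4.6957)
  v4: (1-0.847)·(1.84,-0.88) + 0.847·(3.84,-2.58) = (3.5340,-2.3199)
Shoelace sum Σ(x_i·y_{i+1} − x_{i+1}·y_i):
  i=1: 2.6517·3.0748 − -1.6426·3.2309 = +13.4604 (running +13.4604)
  i=2: -1.6426·-4.6957 − -4.0680·3.0748 = +20.2213 (running +33.6816)
  i=3: -4.0680·-2.3199 − 3.5340·-4.6957 = +26.0320 (running +59.7137)
  i=4: 3.5340·3.2309 − 2.6517·-2.3199 = +17.5698 (running +77.2834)
Area = |Σ|/2 = |77.2834|/2 = 38.6417

Area at t=0.847: 38.6417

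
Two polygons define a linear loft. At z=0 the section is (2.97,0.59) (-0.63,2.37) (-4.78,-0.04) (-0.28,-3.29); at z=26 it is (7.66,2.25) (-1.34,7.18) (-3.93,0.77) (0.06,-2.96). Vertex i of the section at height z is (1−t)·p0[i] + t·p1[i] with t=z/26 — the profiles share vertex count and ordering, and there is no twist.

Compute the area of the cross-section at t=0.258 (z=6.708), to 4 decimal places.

Cross-section at t=0.258: each vertex is (1-t)·p0[i] + t·p1[i].
  v1: (1-0.258)·(2.97,0.59) + 0.258·(7.66,2.25) = (4.1800,1.0183)
  v2: (1-0.258)·(-0.63,2.37) + 0.258·(-1.34,7.18) = (-0.8132,3.6110)
  v3: (1-0.258)·(-4.78,-0.04) + 0.258·(-3.93,0.77) = (-4.5607,0.1690)
  v4: (1-0.258)·(-0.28,-3.29) + 0.258·(0.06,-2.96) = (-0.1923,-3.2049)
Shoelace sum Σ(x_i·y_{i+1} − x_{i+1}·y_i):
  i=1: 4.1800·3.6110 − -0.8132·1.0183 = +15.9220 (running +15.9220)
  i=2: -0.8132·0.1690 − -4.5607·3.6110 = +16.3312 (running +32.2532)
  i=3: -4.5607·-3.2049 − -0.1923·0.1690 = +14.6489 (running +46.9021)
  i=4: -0.1923·1.0183 − 4.1800·-3.2049 = +13.2006 (running +60.1027)
Area = |Σ|/2 = |60.1027|/2 = 30.0513

Area at t=0.258: 30.0513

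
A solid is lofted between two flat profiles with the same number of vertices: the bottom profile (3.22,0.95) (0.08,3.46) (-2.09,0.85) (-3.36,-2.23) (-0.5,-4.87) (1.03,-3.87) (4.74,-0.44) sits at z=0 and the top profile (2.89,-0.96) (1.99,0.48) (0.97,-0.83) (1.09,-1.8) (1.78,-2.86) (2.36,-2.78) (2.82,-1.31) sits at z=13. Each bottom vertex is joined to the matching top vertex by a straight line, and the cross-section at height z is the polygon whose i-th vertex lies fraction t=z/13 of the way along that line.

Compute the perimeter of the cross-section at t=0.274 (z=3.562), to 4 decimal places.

Perimeter at t=0.274: 19.1593

Cross-section at t=0.274: each vertex is (1-t)·p0[i] + t·p1[i].
  v1: (1-0.274)·(3.22,0.95) + 0.274·(2.89,-0.96) = (3.1296,0.4267)
  v2: (1-0.274)·(0.08,3.46) + 0.274·(1.99,0.48) = (0.6033,2.6435)
  v3: (1-0.274)·(-2.09,0.85) + 0.274·(0.97,-0.83) = (-1.2516,0.3897)
  v4: (1-0.274)·(-3.36,-2.23) + 0.274·(1.09,-1.8) = (-2.1407,-2.1122)
  v5: (1-0.274)·(-0.5,-4.87) + 0.274·(1.78,-2.86) = (0.1247,-4.3193)
  v6: (1-0.274)·(1.03,-3.87) + 0.274·(2.36,-2.78) = (1.3944,-3.5713)
  v7: (1-0.274)·(4.74,-0.44) + 0.274·(2.82,-1.31) = (4.2139,-0.6784)
Perimeter = Σ |v_{i+1} − v_i|:
  edge 1→2: √(-2.5262² + 2.2168²) = 3.3610 (running 3.3610)
  edge 2→3: √(-1.8549² + -2.2538²) = 2.9189 (running 6.2799)
  edge 3→4: √(-0.8891² + -2.5019²) = 2.6552 (running 8.9351)
  edge 4→5: √(2.2654² + -2.2071²) = 3.1628 (running 12.0979)
  edge 5→6: √(1.2697² + 0.7479²) = 1.4736 (running 13.5715)
  edge 6→7: √(2.8195² + 2.8930²) = 4.0397 (running 17.6112)
  edge 7→1: √(-1.0843² + 1.1050²) = 1.5482 (running 19.1593)
Perimeter = 19.1593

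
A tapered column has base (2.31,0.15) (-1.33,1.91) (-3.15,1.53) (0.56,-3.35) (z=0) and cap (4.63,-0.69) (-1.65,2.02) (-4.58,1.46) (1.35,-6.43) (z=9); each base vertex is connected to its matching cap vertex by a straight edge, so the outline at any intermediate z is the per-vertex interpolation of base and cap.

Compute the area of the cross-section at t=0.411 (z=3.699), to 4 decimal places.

Area at t=0.411: 21.0128

Cross-section at t=0.411: each vertex is (1-t)·p0[i] + t·p1[i].
  v1: (1-0.411)·(2.31,0.15) + 0.411·(4.63,-0.69) = (3.2635,-0.1952)
  v2: (1-0.411)·(-1.33,1.91) + 0.411·(-1.65,2.02) = (-1.4615,1.9552)
  v3: (1-0.411)·(-3.15,1.53) + 0.411·(-4.58,1.46) = (-3.7377,1.5012)
  v4: (1-0.411)·(0.56,-3.35) + 0.411·(1.35,-6.43) = (0.8847,-4.6159)
Shoelace sum Σ(x_i·y_{i+1} − x_{i+1}·y_i):
  i=1: 3.2635·1.9552 − -1.4615·-0.1952 = +6.0955 (running +6.0955)
  i=2: -1.4615·1.5012 − -3.7377·1.9552 = +5.1140 (running +11.2095)
  i=3: -3.7377·-4.6159 − 0.8847·1.5012 = +15.9248 (running +27.1343)
  i=4: 0.8847·-0.1952 − 3.2635·-4.6159 = +14.8913 (running +42.0256)
Area = |Σ|/2 = |42.0256|/2 = 21.0128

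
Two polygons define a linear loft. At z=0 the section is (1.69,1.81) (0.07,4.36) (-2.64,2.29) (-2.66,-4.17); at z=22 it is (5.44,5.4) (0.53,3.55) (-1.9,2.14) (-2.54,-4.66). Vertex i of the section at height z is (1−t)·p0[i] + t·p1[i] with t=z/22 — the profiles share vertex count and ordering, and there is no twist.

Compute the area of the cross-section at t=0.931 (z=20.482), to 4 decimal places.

Area at t=0.931: 24.7841

Cross-section at t=0.931: each vertex is (1-t)·p0[i] + t·p1[i].
  v1: (1-0.931)·(1.69,1.81) + 0.931·(5.44,5.4) = (5.1813,5.1523)
  v2: (1-0.931)·(0.07,4.36) + 0.931·(0.53,3.55) = (0.4983,3.6059)
  v3: (1-0.931)·(-2.64,2.29) + 0.931·(-1.9,2.14) = (-1.9511,2.1503)
  v4: (1-0.931)·(-2.66,-4.17) + 0.931·(-2.54,-4.66) = (-2.5483,-4.6262)
Shoelace sum Σ(x_i·y_{i+1} − x_{i+1}·y_i):
  i=1: 5.1813·3.6059 − 0.4983·5.1523 = +16.1158 (running +16.1158)
  i=2: 0.4983·2.1503 − -1.9511·3.6059 = +8.1067 (running +24.2226)
  i=3: -1.9511·-4.6262 − -2.5483·2.1503 = +14.5057 (running +38.7282)
  i=4: -2.5483·5.1523 − 5.1813·-4.6262 = +10.8400 (running +49.5682)
Area = |Σ|/2 = |49.5682|/2 = 24.7841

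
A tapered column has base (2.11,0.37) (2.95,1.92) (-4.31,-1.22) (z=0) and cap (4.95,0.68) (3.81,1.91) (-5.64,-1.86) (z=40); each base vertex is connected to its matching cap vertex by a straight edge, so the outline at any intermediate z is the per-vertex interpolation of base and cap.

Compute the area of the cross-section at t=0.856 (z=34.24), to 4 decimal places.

Cross-section at t=0.856: each vertex is (1-t)·p0[i] + t·p1[i].
  v1: (1-0.856)·(2.11,0.37) + 0.856·(4.95,0.68) = (4.5410,0.6354)
  v2: (1-0.856)·(2.95,1.92) + 0.856·(3.81,1.91) = (3.6862,1.9114)
  v3: (1-0.856)·(-4.31,-1.22) + 0.856·(-5.64,-1.86) = (-5.4485,-1.7678)
Shoelace sum Σ(x_i·y_{i+1} − x_{i+1}·y_i):
  i=1: 4.5410·1.9114 − 3.6862·0.6354 = +6.3379 (running +6.3379)
  i=2: 3.6862·-1.7678 − -5.4485·1.9114 = +3.8979 (running +10.2358)
  i=3: -5.4485·0.6354 − 4.5410·-1.7678 = +4.5661 (running +14.8019)
Area = |Σ|/2 = |14.8019|/2 = 7.4009

Area at t=0.856: 7.4009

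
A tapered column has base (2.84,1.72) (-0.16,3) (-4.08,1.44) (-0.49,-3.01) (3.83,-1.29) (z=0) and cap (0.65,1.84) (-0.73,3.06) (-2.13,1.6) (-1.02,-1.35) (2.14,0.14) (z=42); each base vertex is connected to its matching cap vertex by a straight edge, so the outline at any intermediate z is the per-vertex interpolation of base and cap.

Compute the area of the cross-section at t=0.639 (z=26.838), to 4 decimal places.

Area at t=0.639: 15.5392

Cross-section at t=0.639: each vertex is (1-t)·p0[i] + t·p1[i].
  v1: (1-0.639)·(2.84,1.72) + 0.639·(0.65,1.84) = (1.4406,1.7967)
  v2: (1-0.639)·(-0.16,3) + 0.639·(-0.73,3.06) = (-0.5242,3.0383)
  v3: (1-0.639)·(-4.08,1.44) + 0.639·(-2.13,1.6) = (-2.8339,1.5422)
  v4: (1-0.639)·(-0.49,-3.01) + 0.639·(-1.02,-1.35) = (-0.8287,-1.9493)
  v5: (1-0.639)·(3.83,-1.29) + 0.639·(2.14,0.14) = (2.7501,-0.3762)
Shoelace sum Σ(x_i·y_{i+1} − x_{i+1}·y_i):
  i=1: 1.4406·3.0383 − -0.5242·1.7967 = +5.3189 (running +5.3189)
  i=2: -0.5242·1.5422 − -2.8339·3.0383 = +7.8020 (running +13.1209)
  i=3: -2.8339·-1.9493 − -0.8287·1.5422 = +6.8021 (running +19.9230)
  i=4: -0.8287·-0.3762 − 2.7501·-1.9493 = +5.6724 (running +25.5954)
  i=5: 2.7501·1.7967 − 1.4406·-0.3762 = +5.4830 (running +31.0784)
Area = |Σ|/2 = |31.0784|/2 = 15.5392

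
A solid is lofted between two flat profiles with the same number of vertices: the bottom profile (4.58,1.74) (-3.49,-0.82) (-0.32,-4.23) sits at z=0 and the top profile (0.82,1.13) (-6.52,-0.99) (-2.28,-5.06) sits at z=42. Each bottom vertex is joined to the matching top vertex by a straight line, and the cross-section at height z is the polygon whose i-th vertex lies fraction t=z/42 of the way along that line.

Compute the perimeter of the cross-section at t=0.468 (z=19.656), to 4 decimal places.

Perimeter at t=0.468: 20.6081

Cross-section at t=0.468: each vertex is (1-t)·p0[i] + t·p1[i].
  v1: (1-0.468)·(4.58,1.74) + 0.468·(0.82,1.13) = (2.8203,1.4545)
  v2: (1-0.468)·(-3.49,-0.82) + 0.468·(-6.52,-0.99) = (-4.9080,-0.8996)
  v3: (1-0.468)·(-0.32,-4.23) + 0.468·(-2.28,-5.06) = (-1.2373,-4.6184)
Perimeter = Σ |v_{i+1} − v_i|:
  edge 1→2: √(-7.7284² + -2.3541²) = 8.0789 (running 8.0789)
  edge 2→3: √(3.6708² + -3.7189²) = 5.2254 (running 13.3043)
  edge 3→1: √(4.0576² + 6.0730²) = 7.3038 (running 20.6081)
Perimeter = 20.6081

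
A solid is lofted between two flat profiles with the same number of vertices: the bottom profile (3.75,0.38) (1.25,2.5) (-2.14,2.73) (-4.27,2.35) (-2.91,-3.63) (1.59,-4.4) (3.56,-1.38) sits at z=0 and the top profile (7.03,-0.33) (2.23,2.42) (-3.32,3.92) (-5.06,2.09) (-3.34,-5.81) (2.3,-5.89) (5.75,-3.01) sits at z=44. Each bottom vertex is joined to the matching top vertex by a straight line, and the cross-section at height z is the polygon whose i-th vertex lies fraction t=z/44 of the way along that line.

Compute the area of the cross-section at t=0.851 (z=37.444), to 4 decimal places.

Area at t=0.851: 74.9332

Cross-section at t=0.851: each vertex is (1-t)·p0[i] + t·p1[i].
  v1: (1-0.851)·(3.75,0.38) + 0.851·(7.03,-0.33) = (6.5413,-0.2242)
  v2: (1-0.851)·(1.25,2.5) + 0.851·(2.23,2.42) = (2.0840,2.4319)
  v3: (1-0.851)·(-2.14,2.73) + 0.851·(-3.32,3.92) = (-3.1442,3.7427)
  v4: (1-0.851)·(-4.27,2.35) + 0.851·(-5.06,2.09) = (-4.9423,2.1287)
  v5: (1-0.851)·(-2.91,-3.63) + 0.851·(-3.34,-5.81) = (-3.2759,-5.4852)
  v6: (1-0.851)·(1.59,-4.4) + 0.851·(2.3,-5.89) = (2.1942,-5.6680)
  v7: (1-0.851)·(3.56,-1.38) + 0.851·(5.75,-3.01) = (5.4237,-2.7671)
Shoelace sum Σ(x_i·y_{i+1} − x_{i+1}·y_i):
  i=1: 6.5413·2.4319 − 2.0840·-0.2242 = +16.3751 (running +16.3751)
  i=2: 2.0840·3.7427 − -3.1442·2.4319 = +15.4461 (running +31.8212)
  i=3: -3.1442·2.1287 − -4.9423·3.7427 = +11.8043 (running +43.6255)
  i=4: -4.9423·-5.4852 − -3.2759·2.1287 = +34.0830 (running +77.7085)
  i=5: -3.2759·-5.6680 − 2.1942·-5.4852 = +30.6036 (running +108.3121)
  i=6: 2.1942·-2.7671 − 5.4237·-5.6680 = +24.6698 (running +132.9818)
  i=7: 5.4237·-0.2242 − 6.5413·-2.7671 = +16.8845 (running +149.8663)
Area = |Σ|/2 = |149.8663|/2 = 74.9332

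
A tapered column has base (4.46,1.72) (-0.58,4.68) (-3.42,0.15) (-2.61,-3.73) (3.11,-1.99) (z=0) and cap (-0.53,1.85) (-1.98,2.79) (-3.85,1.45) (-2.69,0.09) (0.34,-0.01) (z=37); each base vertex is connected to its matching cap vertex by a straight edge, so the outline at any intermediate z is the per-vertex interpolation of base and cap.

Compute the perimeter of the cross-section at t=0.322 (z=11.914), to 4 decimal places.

Cross-section at t=0.322: each vertex is (1-t)·p0[i] + t·p1[i].
  v1: (1-0.322)·(4.46,1.72) + 0.322·(-0.53,1.85) = (2.8532,1.7619)
  v2: (1-0.322)·(-0.58,4.68) + 0.322·(-1.98,2.79) = (-1.0308,4.0714)
  v3: (1-0.322)·(-3.42,0.15) + 0.322·(-3.85,1.45) = (-3.5585,0.5686)
  v4: (1-0.322)·(-2.61,-3.73) + 0.322·(-2.69,0.09) = (-2.6358,-2.5000)
  v5: (1-0.322)·(3.11,-1.99) + 0.322·(0.34,-0.01) = (2.2181,-1.3524)
Perimeter = Σ |v_{i+1} − v_i|:
  edge 1→2: √(-3.8840² + 2.3096²) = 4.5188 (running 4.5188)
  edge 2→3: √(-2.5277² + -3.5028²) = 4.3196 (running 8.8384)
  edge 3→4: √(0.9227² + -3.0686²) = 3.2043 (running 12.0427)
  edge 4→5: √(4.8538² + 1.1475²) = 4.9876 (running 17.0303)
  edge 5→1: √(0.6352² + 3.1143²) = 3.1784 (running 20.2087)
Perimeter = 20.2087

Perimeter at t=0.322: 20.2087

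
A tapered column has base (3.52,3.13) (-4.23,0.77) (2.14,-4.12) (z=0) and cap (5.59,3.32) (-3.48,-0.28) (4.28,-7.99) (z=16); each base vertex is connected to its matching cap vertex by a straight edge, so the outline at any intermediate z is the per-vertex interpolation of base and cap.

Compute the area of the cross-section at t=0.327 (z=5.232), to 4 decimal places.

Area at t=0.327: 33.2130

Cross-section at t=0.327: each vertex is (1-t)·p0[i] + t·p1[i].
  v1: (1-0.327)·(3.52,3.13) + 0.327·(5.59,3.32) = (4.1969,3.1921)
  v2: (1-0.327)·(-4.23,0.77) + 0.327·(-3.48,-0.28) = (-3.9848,0.4267)
  v3: (1-0.327)·(2.14,-4.12) + 0.327·(4.28,-7.99) = (2.8398,-5.3855)
Shoelace sum Σ(x_i·y_{i+1} − x_{i+1}·y_i):
  i=1: 4.1969·0.4267 − -3.9848·3.1921 = +14.5104 (running +14.5104)
  i=2: -3.9848·-5.3855 − 2.8398·0.4267 = +20.2482 (running +34.7587)
  i=3: 2.8398·3.1921 − 4.1969·-5.3855 = +31.6673 (running +66.4259)
Area = |Σ|/2 = |66.4259|/2 = 33.2130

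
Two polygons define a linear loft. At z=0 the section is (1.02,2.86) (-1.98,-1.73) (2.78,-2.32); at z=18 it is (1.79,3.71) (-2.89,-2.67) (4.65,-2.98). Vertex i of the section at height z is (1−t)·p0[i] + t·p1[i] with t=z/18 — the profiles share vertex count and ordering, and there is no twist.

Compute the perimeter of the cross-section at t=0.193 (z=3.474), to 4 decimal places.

Cross-section at t=0.193: each vertex is (1-t)·p0[i] + t·p1[i].
  v1: (1-0.193)·(1.02,2.86) + 0.193·(1.79,3.71) = (1.1686,3.0240)
  v2: (1-0.193)·(-1.98,-1.73) + 0.193·(-2.89,-2.67) = (-2.1556,-1.9114)
  v3: (1-0.193)·(2.78,-2.32) + 0.193·(4.65,-2.98) = (3.1409,-2.4474)
Perimeter = Σ |v_{i+1} − v_i|:
  edge 1→2: √(-3.3242² + -4.9355²) = 5.9506 (running 5.9506)
  edge 2→3: √(5.2965² + -0.5360²) = 5.3236 (running 11.2742)
  edge 3→1: √(-1.9723² + 5.4714²) = 5.8161 (running 17.0902)
Perimeter = 17.0902

Perimeter at t=0.193: 17.0902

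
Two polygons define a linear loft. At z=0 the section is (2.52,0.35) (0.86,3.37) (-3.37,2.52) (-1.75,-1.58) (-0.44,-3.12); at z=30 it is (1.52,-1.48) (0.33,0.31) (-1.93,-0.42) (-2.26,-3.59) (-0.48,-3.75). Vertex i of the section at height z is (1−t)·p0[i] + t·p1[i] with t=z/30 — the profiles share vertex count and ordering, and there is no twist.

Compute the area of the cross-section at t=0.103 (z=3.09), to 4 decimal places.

Area at t=0.103: 20.6040

Cross-section at t=0.103: each vertex is (1-t)·p0[i] + t·p1[i].
  v1: (1-0.103)·(2.52,0.35) + 0.103·(1.52,-1.48) = (2.4170,0.1615)
  v2: (1-0.103)·(0.86,3.37) + 0.103·(0.33,0.31) = (0.8054,3.0548)
  v3: (1-0.103)·(-3.37,2.52) + 0.103·(-1.93,-0.42) = (-3.2217,2.2172)
  v4: (1-0.103)·(-1.75,-1.58) + 0.103·(-2.26,-3.59) = (-1.8025,-1.7870)
  v5: (1-0.103)·(-0.44,-3.12) + 0.103·(-0.48,-3.75) = (-0.4441,-3.1849)
Shoelace sum Σ(x_i·y_{i+1} − x_{i+1}·y_i):
  i=1: 2.4170·3.0548 − 0.8054·0.1615 = +7.2534 (running +7.2534)
  i=2: 0.8054·2.2172 − -3.2217·3.0548 = +11.6274 (running +18.8808)
  i=3: -3.2217·-1.7870 − -1.8025·2.2172 = +9.7538 (running +28.6346)
  i=4: -1.8025·-3.1849 − -0.4441·-1.7870 = +4.9472 (running +33.5818)
  i=5: -0.4441·0.1615 − 2.4170·-3.1849 = +7.6261 (running +41.2079)
Area = |Σ|/2 = |41.2079|/2 = 20.6040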